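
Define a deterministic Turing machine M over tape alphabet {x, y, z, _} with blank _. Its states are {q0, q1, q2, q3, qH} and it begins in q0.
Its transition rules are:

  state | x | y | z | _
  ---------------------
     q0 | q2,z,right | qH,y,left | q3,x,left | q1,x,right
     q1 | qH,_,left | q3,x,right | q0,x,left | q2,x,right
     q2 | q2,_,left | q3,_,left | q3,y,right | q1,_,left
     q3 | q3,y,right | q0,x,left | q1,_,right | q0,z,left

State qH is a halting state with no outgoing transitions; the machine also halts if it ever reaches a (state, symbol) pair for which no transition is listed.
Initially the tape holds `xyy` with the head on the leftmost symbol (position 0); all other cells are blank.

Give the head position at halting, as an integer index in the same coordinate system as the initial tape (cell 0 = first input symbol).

state=q0 head=0 tape=[x]yy   (q0,x)→(q2,z,right)
state=q2 head=1 tape=z[y]y   (q2,y)→(q3,_,left)
state=q3 head=0 tape=[z]_y   (q3,z)→(q1,_,right)
state=q1 head=1 tape=_[_]y   (q1,_)→(q2,x,right)
state=q2 head=2 tape=_x[y]   (q2,y)→(q3,_,left)
state=q3 head=1 tape=_[x]_   (q3,x)→(q3,y,right)
state=q3 head=2 tape=_y[_]   (q3,_)→(q0,z,left)
state=q0 head=1 tape=_[y]z   (q0,y)→(qH,y,left)
state=qH head=0 tape=[_]yz
At halt the head is at cell 0.

0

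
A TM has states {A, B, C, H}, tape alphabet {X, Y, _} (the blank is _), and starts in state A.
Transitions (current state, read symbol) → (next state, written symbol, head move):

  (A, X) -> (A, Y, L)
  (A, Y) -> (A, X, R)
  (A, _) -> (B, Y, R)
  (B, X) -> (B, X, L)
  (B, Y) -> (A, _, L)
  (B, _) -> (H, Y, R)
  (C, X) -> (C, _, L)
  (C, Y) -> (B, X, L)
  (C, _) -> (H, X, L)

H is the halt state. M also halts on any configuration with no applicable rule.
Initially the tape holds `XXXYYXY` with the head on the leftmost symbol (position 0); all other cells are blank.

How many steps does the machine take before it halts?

state=A head=0 tape=__[X]XXYYXY   (A,X)→(A,Y,L)
state=A head=-1 tape=_[_]YXXYYXY   (A,_)→(B,Y,R)
state=B head=0 tape=_Y[Y]XXYYXY   (B,Y)→(A,_,L)
state=A head=-1 tape=_[Y]_XXYYXY   (A,Y)→(A,X,R)
state=A head=0 tape=_X[_]XXYYXY   (A,_)→(B,Y,R)
state=B head=1 tape=_XY[X]XYYXY   (B,X)→(B,X,L)
state=B head=0 tape=_X[Y]XXYYXY   (B,Y)→(A,_,L)
state=A head=-1 tape=_[X]_XXYYXY   (A,X)→(A,Y,L)
state=A head=-2 tape=[_]Y_XXYYXY   (A,_)→(B,Y,R)
state=B head=-1 tape=Y[Y]_XXYYXY   (B,Y)→(A,_,L)
state=A head=-2 tape=[Y]__XXYYXY   (A,Y)→(A,X,R)
state=A head=-1 tape=X[_]_XXYYXY   (A,_)→(B,Y,R)
state=B head=0 tape=XY[_]XXYYXY   (B,_)→(H,Y,R)
state=H head=1 tape=XYY[X]XYYXY
M halts after 13 transitions.

13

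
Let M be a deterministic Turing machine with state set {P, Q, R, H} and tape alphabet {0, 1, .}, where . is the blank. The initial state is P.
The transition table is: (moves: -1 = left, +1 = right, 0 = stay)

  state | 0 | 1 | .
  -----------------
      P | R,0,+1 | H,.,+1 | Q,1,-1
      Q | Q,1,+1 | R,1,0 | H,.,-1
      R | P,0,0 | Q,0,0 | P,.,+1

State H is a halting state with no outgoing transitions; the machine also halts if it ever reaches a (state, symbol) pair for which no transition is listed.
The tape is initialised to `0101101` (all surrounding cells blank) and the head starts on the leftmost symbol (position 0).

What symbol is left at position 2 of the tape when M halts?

P | [0]101101.   read 0 → write 0, move +1, go to R
R | 0[1]01101.   read 1 → write 0, move 0, go to Q
Q | 0[0]01101.   read 0 → write 1, move +1, go to Q
Q | 01[0]1101.   read 0 → write 1, move +1, go to Q
Q | 011[1]101.   read 1 → write 1, move 0, go to R
R | 011[1]101.   read 1 → write 0, move 0, go to Q
Q | 011[0]101.   read 0 → write 1, move +1, go to Q
Q | 0111[1]01.   read 1 → write 1, move 0, go to R
R | 0111[1]01.   read 1 → write 0, move 0, go to Q
Q | 0111[0]01.   read 0 → write 1, move +1, go to Q
Q | 01111[0]1.   read 0 → write 1, move +1, go to Q
Q | 011111[1].   read 1 → write 1, move 0, go to R
R | 011111[1].   read 1 → write 0, move 0, go to Q
Q | 011111[0].   read 0 → write 1, move +1, go to Q
Q | 0111111[.]   read . → write ., move -1, go to H
H | 011111[1].
Cell 2 holds 1 when M halts.

1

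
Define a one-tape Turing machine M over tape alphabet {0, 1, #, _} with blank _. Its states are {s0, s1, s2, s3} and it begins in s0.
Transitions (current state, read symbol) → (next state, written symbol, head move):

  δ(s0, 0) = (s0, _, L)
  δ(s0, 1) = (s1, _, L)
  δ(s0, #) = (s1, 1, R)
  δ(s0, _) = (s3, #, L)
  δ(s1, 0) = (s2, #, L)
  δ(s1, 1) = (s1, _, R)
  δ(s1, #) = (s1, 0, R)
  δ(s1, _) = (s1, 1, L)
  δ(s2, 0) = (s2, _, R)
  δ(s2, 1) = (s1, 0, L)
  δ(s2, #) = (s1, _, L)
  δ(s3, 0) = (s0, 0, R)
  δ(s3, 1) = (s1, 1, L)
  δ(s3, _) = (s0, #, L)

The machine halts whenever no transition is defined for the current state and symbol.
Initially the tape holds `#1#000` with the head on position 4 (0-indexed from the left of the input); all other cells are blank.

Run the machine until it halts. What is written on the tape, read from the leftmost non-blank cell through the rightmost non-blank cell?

#____#

state=s0 head=4 tape=#1#0[0]0   (s0,0)→(s0,_,L)
state=s0 head=3 tape=#1#[0]_0   (s0,0)→(s0,_,L)
state=s0 head=2 tape=#1[#]__0   (s0,#)→(s1,1,R)
state=s1 head=3 tape=#11[_]_0   (s1,_)→(s1,1,L)
state=s1 head=2 tape=#1[1]1_0   (s1,1)→(s1,_,R)
state=s1 head=3 tape=#1_[1]_0   (s1,1)→(s1,_,R)
state=s1 head=4 tape=#1__[_]0   (s1,_)→(s1,1,L)
state=s1 head=3 tape=#1_[_]10   (s1,_)→(s1,1,L)
state=s1 head=2 tape=#1[_]110   (s1,_)→(s1,1,L)
state=s1 head=1 tape=#[1]1110   (s1,1)→(s1,_,R)
state=s1 head=2 tape=#_[1]110   (s1,1)→(s1,_,R)
state=s1 head=3 tape=#__[1]10   (s1,1)→(s1,_,R)
state=s1 head=4 tape=#___[1]0   (s1,1)→(s1,_,R)
state=s1 head=5 tape=#____[0]   (s1,0)→(s2,#,L)
state=s2 head=4 tape=#___[_]#
The non-blank tape span at halt is #____#.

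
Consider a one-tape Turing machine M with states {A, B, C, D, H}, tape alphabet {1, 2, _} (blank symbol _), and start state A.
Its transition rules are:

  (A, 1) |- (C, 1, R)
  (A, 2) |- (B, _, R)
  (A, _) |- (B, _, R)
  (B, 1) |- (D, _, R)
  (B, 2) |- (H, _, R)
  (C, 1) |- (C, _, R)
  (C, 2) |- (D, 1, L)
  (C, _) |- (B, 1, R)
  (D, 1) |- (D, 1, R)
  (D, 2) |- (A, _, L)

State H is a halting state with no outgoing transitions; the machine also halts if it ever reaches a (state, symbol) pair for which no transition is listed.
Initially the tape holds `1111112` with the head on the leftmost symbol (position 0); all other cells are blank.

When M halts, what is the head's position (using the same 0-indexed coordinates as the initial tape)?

5

A | [1]111112   read 1 → write 1, move R, go to C
C | 1[1]11112   read 1 → write _, move R, go to C
C | 1_[1]1112   read 1 → write _, move R, go to C
C | 1__[1]112   read 1 → write _, move R, go to C
C | 1___[1]12   read 1 → write _, move R, go to C
C | 1____[1]2   read 1 → write _, move R, go to C
C | 1_____[2]   read 2 → write 1, move L, go to D
D | 1____[_]1
At halt the head is at cell 5.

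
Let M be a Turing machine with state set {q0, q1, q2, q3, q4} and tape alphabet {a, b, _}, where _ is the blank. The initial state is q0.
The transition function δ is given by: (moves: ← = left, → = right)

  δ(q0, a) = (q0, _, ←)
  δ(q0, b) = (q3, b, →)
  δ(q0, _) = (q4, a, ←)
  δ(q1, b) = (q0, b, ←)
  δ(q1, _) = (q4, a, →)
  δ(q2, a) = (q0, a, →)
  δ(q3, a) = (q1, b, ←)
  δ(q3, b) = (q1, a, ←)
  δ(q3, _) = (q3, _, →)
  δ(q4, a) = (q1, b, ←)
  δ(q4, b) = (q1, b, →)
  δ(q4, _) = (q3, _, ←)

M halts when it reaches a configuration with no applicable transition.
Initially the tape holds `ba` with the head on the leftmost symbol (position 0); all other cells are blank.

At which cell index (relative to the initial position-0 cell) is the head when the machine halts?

0

state=q0 head=0 tape=_____[b]a   (q0,b)→(q3,b,→)
state=q3 head=1 tape=_____b[a]   (q3,a)→(q1,b,←)
state=q1 head=0 tape=_____[b]b   (q1,b)→(q0,b,←)
state=q0 head=-1 tape=____[_]bb   (q0,_)→(q4,a,←)
state=q4 head=-2 tape=___[_]abb   (q4,_)→(q3,_,←)
state=q3 head=-3 tape=__[_]_abb   (q3,_)→(q3,_,→)
state=q3 head=-2 tape=___[_]abb   (q3,_)→(q3,_,→)
state=q3 head=-1 tape=____[a]bb   (q3,a)→(q1,b,←)
state=q1 head=-2 tape=___[_]bbb   (q1,_)→(q4,a,→)
state=q4 head=-1 tape=___a[b]bb   (q4,b)→(q1,b,→)
state=q1 head=0 tape=___ab[b]b   (q1,b)→(q0,b,←)
state=q0 head=-1 tape=___a[b]bb   (q0,b)→(q3,b,→)
state=q3 head=0 tape=___ab[b]b   (q3,b)→(q1,a,←)
state=q1 head=-1 tape=___a[b]ab   (q1,b)→(q0,b,←)
state=q0 head=-2 tape=___[a]bab   (q0,a)→(q0,_,←)
state=q0 head=-3 tape=__[_]_bab   (q0,_)→(q4,a,←)
state=q4 head=-4 tape=_[_]a_bab   (q4,_)→(q3,_,←)
state=q3 head=-5 tape=[_]_a_bab   (q3,_)→(q3,_,→)
state=q3 head=-4 tape=_[_]a_bab   (q3,_)→(q3,_,→)
state=q3 head=-3 tape=__[a]_bab   (q3,a)→(q1,b,←)
state=q1 head=-4 tape=_[_]b_bab   (q1,_)→(q4,a,→)
state=q4 head=-3 tape=_a[b]_bab   (q4,b)→(q1,b,→)
state=q1 head=-2 tape=_ab[_]bab   (q1,_)→(q4,a,→)
state=q4 head=-1 tape=_aba[b]ab   (q4,b)→(q1,b,→)
state=q1 head=0 tape=_abab[a]b
At halt the head is at cell 0.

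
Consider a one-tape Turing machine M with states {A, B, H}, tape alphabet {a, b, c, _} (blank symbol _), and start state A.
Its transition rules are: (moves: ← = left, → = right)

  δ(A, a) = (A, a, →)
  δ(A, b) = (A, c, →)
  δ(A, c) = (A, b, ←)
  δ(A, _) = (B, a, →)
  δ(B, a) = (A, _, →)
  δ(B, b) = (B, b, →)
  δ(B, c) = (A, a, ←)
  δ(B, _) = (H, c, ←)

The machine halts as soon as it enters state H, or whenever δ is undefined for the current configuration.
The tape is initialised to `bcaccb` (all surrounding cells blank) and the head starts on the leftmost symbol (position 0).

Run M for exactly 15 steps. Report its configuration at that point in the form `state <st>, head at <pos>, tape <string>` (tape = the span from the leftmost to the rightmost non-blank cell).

state=A head=0 tape=_[b]caccb__   (A,b)→(A,c,→)
state=A head=1 tape=_c[c]accb__   (A,c)→(A,b,←)
state=A head=0 tape=_[c]baccb__   (A,c)→(A,b,←)
state=A head=-1 tape=[_]bbaccb__   (A,_)→(B,a,→)
state=B head=0 tape=a[b]baccb__   (B,b)→(B,b,→)
state=B head=1 tape=ab[b]accb__   (B,b)→(B,b,→)
state=B head=2 tape=abb[a]ccb__   (B,a)→(A,_,→)
state=A head=3 tape=abb_[c]cb__   (A,c)→(A,b,←)
state=A head=2 tape=abb[_]bcb__   (A,_)→(B,a,→)
state=B head=3 tape=abba[b]cb__   (B,b)→(B,b,→)
state=B head=4 tape=abbab[c]b__   (B,c)→(A,a,←)
state=A head=3 tape=abba[b]ab__   (A,b)→(A,c,→)
state=A head=4 tape=abbac[a]b__   (A,a)→(A,a,→)
state=A head=5 tape=abbaca[b]__   (A,b)→(A,c,→)
state=A head=6 tape=abbacac[_]_   (A,_)→(B,a,→)
state=B head=7 tape=abbacaca[_]
After 15 steps: state B, head at 7, tape abbacaca.

state B, head at 7, tape abbacaca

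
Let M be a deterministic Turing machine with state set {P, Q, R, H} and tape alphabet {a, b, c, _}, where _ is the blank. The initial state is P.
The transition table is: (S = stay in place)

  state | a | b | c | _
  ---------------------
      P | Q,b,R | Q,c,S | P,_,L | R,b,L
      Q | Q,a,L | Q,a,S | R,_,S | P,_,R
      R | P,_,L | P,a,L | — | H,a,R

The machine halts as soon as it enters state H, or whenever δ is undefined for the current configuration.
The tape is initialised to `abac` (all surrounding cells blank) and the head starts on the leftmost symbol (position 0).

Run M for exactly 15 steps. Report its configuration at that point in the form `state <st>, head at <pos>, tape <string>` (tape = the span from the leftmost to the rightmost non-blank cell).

P | _[a]bac   read a → write b, move R, go to Q
Q | _b[b]ac   read b → write a, move S, go to Q
Q | _b[a]ac   read a → write a, move L, go to Q
Q | _[b]aac   read b → write a, move S, go to Q
Q | _[a]aac   read a → write a, move L, go to Q
Q | [_]aaac   read _ → write _, move R, go to P
P | _[a]aac   read a → write b, move R, go to Q
Q | _b[a]ac   read a → write a, move L, go to Q
Q | _[b]aac   read b → write a, move S, go to Q
Q | _[a]aac   read a → write a, move L, go to Q
Q | [_]aaac   read _ → write _, move R, go to P
P | _[a]aac   read a → write b, move R, go to Q
Q | _b[a]ac   read a → write a, move L, go to Q
Q | _[b]aac   read b → write a, move S, go to Q
Q | _[a]aac   read a → write a, move L, go to Q
Q | [_]aaac
After 15 steps: state Q, head at -1, tape aaac.

state Q, head at -1, tape aaac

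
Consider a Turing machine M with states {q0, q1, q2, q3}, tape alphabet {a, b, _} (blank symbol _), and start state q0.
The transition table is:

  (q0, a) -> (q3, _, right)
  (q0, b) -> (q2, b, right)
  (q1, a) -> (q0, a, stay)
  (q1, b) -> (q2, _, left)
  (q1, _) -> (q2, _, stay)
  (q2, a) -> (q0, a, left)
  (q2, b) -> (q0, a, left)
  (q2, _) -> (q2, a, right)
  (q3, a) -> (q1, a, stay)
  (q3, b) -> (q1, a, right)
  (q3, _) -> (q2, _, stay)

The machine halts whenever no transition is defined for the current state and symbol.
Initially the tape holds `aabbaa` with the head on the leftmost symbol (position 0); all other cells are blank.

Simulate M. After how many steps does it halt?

7

q0 | [a]abbaa   read a → write _, move right, go to q3
q3 | _[a]bbaa   read a → write a, move stay, go to q1
q1 | _[a]bbaa   read a → write a, move stay, go to q0
q0 | _[a]bbaa   read a → write _, move right, go to q3
q3 | __[b]baa   read b → write a, move right, go to q1
q1 | __a[b]aa   read b → write _, move left, go to q2
q2 | __[a]_aa   read a → write a, move left, go to q0
q0 | _[_]a_aa
M halts after 7 transitions.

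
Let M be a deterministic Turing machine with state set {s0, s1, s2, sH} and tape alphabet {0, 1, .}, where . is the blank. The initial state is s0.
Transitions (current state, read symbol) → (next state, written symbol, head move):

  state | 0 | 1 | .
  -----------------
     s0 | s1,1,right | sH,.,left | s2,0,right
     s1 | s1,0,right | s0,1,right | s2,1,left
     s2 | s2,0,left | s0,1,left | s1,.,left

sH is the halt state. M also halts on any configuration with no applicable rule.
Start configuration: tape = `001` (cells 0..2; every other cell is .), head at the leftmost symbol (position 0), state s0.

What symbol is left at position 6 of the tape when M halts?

state=s0 head=0 tape=[0]01....   (s0,0)→(s1,1,right)
state=s1 head=1 tape=1[0]1....   (s1,0)→(s1,0,right)
state=s1 head=2 tape=10[1]....   (s1,1)→(s0,1,right)
state=s0 head=3 tape=101[.]...   (s0,.)→(s2,0,right)
state=s2 head=4 tape=1010[.]..   (s2,.)→(s1,.,left)
state=s1 head=3 tape=101[0]...   (s1,0)→(s1,0,right)
state=s1 head=4 tape=1010[.]..   (s1,.)→(s2,1,left)
state=s2 head=3 tape=101[0]1..   (s2,0)→(s2,0,left)
state=s2 head=2 tape=10[1]01..   (s2,1)→(s0,1,left)
state=s0 head=1 tape=1[0]101..   (s0,0)→(s1,1,right)
state=s1 head=2 tape=11[1]01..   (s1,1)→(s0,1,right)
state=s0 head=3 tape=111[0]1..   (s0,0)→(s1,1,right)
state=s1 head=4 tape=1111[1]..   (s1,1)→(s0,1,right)
state=s0 head=5 tape=11111[.].   (s0,.)→(s2,0,right)
state=s2 head=6 tape=111110[.]   (s2,.)→(s1,.,left)
state=s1 head=5 tape=11111[0].   (s1,0)→(s1,0,right)
state=s1 head=6 tape=111110[.]   (s1,.)→(s2,1,left)
state=s2 head=5 tape=11111[0]1   (s2,0)→(s2,0,left)
state=s2 head=4 tape=1111[1]01   (s2,1)→(s0,1,left)
state=s0 head=3 tape=111[1]101   (s0,1)→(sH,.,left)
state=sH head=2 tape=11[1].101
Cell 6 holds 1 when M halts.

1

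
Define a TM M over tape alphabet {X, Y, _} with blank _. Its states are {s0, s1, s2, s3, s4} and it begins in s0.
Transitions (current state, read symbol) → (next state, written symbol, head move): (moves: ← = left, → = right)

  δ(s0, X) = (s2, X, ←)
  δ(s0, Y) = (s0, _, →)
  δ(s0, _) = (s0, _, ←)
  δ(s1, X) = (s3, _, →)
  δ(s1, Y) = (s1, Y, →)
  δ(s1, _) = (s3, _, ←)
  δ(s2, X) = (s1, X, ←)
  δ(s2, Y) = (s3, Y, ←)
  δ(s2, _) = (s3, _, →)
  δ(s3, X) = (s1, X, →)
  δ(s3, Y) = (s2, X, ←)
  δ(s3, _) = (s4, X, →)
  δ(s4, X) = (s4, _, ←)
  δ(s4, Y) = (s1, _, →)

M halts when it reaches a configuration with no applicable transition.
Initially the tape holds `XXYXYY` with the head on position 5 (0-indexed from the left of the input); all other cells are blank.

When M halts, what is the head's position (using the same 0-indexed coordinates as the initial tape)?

s0 | XXYXY[Y]_   read Y → write _, move →, go to s0
s0 | XXYXY_[_]   read _ → write _, move ←, go to s0
s0 | XXYXY[_]_   read _ → write _, move ←, go to s0
s0 | XXYX[Y]__   read Y → write _, move →, go to s0
s0 | XXYX_[_]_   read _ → write _, move ←, go to s0
s0 | XXYX[_]__   read _ → write _, move ←, go to s0
s0 | XXY[X]___   read X → write X, move ←, go to s2
s2 | XX[Y]X___   read Y → write Y, move ←, go to s3
s3 | X[X]YX___   read X → write X, move →, go to s1
s1 | XX[Y]X___   read Y → write Y, move →, go to s1
s1 | XXY[X]___   read X → write _, move →, go to s3
s3 | XXY_[_]__   read _ → write X, move →, go to s4
s4 | XXY_X[_]_
At halt the head is at cell 5.

5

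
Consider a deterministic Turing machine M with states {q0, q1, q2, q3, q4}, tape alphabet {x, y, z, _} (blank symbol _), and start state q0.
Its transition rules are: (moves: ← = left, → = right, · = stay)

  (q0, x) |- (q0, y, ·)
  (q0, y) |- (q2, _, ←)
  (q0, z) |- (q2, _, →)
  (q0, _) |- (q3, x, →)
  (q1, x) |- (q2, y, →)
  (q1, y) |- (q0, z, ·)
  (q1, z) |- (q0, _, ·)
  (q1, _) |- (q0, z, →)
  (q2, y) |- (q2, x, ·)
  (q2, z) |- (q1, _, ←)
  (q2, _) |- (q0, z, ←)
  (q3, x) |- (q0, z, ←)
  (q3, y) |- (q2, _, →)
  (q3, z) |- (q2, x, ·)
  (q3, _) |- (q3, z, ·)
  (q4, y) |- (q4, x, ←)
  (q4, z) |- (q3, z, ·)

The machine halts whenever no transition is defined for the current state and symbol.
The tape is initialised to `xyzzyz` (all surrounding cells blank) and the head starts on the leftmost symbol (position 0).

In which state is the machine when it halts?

state=q0 head=0 tape=__[x]yzzyz   (q0,x)→(q0,y,·)
state=q0 head=0 tape=__[y]yzzyz   (q0,y)→(q2,_,←)
state=q2 head=-1 tape=_[_]_yzzyz   (q2,_)→(q0,z,←)
state=q0 head=-2 tape=[_]z_yzzyz   (q0,_)→(q3,x,→)
state=q3 head=-1 tape=x[z]_yzzyz   (q3,z)→(q2,x,·)
state=q2 head=-1 tape=x[x]_yzzyz
No transition is defined for (q2, x); M halts in state q2.

q2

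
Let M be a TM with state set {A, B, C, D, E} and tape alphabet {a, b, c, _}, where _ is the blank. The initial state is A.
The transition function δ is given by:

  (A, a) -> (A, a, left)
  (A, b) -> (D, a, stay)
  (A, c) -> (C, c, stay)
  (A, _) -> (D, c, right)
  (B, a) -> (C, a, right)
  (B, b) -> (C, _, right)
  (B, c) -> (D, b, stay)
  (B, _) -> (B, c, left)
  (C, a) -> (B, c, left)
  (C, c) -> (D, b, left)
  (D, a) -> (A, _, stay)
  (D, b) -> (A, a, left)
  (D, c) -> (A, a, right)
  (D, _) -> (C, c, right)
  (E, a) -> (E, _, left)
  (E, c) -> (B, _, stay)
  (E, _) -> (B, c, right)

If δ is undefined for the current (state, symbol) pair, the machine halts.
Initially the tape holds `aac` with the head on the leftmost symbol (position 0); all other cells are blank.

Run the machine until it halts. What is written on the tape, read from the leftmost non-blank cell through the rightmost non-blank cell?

A | _[a]ac___   read a → write a, move left, go to A
A | [_]aac___   read _ → write c, move right, go to D
D | c[a]ac___   read a → write _, move stay, go to A
A | c[_]ac___   read _ → write c, move right, go to D
D | cc[a]c___   read a → write _, move stay, go to A
A | cc[_]c___   read _ → write c, move right, go to D
D | ccc[c]___   read c → write a, move right, go to A
A | ccca[_]__   read _ → write c, move right, go to D
D | cccac[_]_   read _ → write c, move right, go to C
C | cccacc[_]
The non-blank tape span at halt is cccacc.

cccacc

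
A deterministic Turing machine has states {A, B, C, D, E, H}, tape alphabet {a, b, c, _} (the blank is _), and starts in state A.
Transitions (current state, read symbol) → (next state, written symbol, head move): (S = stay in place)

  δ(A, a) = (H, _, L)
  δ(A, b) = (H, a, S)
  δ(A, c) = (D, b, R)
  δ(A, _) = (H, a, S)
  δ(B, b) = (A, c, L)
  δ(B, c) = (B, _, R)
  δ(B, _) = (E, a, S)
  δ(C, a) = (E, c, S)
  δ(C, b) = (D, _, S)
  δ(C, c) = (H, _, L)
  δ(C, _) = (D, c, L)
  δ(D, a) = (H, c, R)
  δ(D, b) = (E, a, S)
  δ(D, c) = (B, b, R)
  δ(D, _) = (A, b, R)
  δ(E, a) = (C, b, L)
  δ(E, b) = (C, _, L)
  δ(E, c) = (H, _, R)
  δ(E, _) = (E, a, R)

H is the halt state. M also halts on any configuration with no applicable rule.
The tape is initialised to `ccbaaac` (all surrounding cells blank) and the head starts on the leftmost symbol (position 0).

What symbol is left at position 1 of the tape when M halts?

A | [c]cbaaac   read c → write b, move R, go to D
D | b[c]baaac   read c → write b, move R, go to B
B | bb[b]aaac   read b → write c, move L, go to A
A | b[b]caaac   read b → write a, move S, go to H
H | b[a]caaac
Cell 1 holds a when M halts.

a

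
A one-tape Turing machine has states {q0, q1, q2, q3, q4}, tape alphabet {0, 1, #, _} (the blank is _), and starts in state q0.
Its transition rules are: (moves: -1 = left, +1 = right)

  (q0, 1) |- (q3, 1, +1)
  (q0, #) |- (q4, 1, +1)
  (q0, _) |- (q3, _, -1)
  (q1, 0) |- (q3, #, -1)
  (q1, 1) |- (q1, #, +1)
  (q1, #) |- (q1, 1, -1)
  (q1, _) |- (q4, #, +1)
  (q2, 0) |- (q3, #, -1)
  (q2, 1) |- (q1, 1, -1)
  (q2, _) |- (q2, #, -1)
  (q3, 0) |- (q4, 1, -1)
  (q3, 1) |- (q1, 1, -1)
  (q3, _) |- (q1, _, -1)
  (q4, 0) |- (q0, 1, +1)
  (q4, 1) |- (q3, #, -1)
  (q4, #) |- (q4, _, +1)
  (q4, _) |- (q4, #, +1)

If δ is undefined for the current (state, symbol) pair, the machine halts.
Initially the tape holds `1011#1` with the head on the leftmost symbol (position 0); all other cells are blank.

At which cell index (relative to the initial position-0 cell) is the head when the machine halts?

q0 | ___[1]011#1   read 1 → write 1, move +1, go to q3
q3 | ___1[0]11#1   read 0 → write 1, move -1, go to q4
q4 | ___[1]111#1   read 1 → write #, move -1, go to q3
q3 | __[_]#111#1   read _ → write _, move -1, go to q1
q1 | _[_]_#111#1   read _ → write #, move +1, go to q4
q4 | _#[_]#111#1   read _ → write #, move +1, go to q4
q4 | _##[#]111#1   read # → write _, move +1, go to q4
q4 | _##_[1]11#1   read 1 → write #, move -1, go to q3
q3 | _##[_]#11#1   read _ → write _, move -1, go to q1
q1 | _#[#]_#11#1   read # → write 1, move -1, go to q1
q1 | _[#]1_#11#1   read # → write 1, move -1, go to q1
q1 | [_]11_#11#1   read _ → write #, move +1, go to q4
q4 | #[1]1_#11#1   read 1 → write #, move -1, go to q3
q3 | [#]#1_#11#1
At halt the head is at cell -3.

-3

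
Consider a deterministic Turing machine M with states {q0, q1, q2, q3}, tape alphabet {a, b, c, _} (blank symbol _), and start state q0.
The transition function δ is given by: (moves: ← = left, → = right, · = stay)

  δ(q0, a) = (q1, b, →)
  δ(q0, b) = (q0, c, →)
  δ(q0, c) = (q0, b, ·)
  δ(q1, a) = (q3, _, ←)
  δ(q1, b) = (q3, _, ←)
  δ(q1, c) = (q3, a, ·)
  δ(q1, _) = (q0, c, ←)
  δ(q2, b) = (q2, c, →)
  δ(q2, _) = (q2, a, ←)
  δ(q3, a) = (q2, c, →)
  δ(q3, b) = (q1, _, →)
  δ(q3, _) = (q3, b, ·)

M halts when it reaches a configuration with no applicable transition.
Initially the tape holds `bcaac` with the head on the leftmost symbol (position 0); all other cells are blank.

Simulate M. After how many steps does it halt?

state=q0 head=0 tape=[b]caac   (q0,b)→(q0,c,→)
state=q0 head=1 tape=c[c]aac   (q0,c)→(q0,b,·)
state=q0 head=1 tape=c[b]aac   (q0,b)→(q0,c,→)
state=q0 head=2 tape=cc[a]ac   (q0,a)→(q1,b,→)
state=q1 head=3 tape=ccb[a]c   (q1,a)→(q3,_,←)
state=q3 head=2 tape=cc[b]_c   (q3,b)→(q1,_,→)
state=q1 head=3 tape=cc_[_]c   (q1,_)→(q0,c,←)
state=q0 head=2 tape=cc[_]cc
M halts after 7 transitions.

7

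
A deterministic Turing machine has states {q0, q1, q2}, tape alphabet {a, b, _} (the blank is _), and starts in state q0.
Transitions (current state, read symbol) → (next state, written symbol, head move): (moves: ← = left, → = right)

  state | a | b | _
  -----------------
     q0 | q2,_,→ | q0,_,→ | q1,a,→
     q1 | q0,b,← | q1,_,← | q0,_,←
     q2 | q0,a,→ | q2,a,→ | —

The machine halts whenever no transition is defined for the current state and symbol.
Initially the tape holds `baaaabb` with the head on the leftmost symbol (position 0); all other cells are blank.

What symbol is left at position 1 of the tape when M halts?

_

q0 | [b]aaaabb__   read b → write _, move →, go to q0
q0 | _[a]aaabb__   read a → write _, move →, go to q2
q2 | __[a]aabb__   read a → write a, move →, go to q0
q0 | __a[a]abb__   read a → write _, move →, go to q2
q2 | __a_[a]bb__   read a → write a, move →, go to q0
q0 | __a_a[b]b__   read b → write _, move →, go to q0
q0 | __a_a_[b]__   read b → write _, move →, go to q0
q0 | __a_a__[_]_   read _ → write a, move →, go to q1
q1 | __a_a__a[_]   read _ → write _, move ←, go to q0
q0 | __a_a__[a]_   read a → write _, move →, go to q2
q2 | __a_a___[_]
Cell 1 holds _ when M halts.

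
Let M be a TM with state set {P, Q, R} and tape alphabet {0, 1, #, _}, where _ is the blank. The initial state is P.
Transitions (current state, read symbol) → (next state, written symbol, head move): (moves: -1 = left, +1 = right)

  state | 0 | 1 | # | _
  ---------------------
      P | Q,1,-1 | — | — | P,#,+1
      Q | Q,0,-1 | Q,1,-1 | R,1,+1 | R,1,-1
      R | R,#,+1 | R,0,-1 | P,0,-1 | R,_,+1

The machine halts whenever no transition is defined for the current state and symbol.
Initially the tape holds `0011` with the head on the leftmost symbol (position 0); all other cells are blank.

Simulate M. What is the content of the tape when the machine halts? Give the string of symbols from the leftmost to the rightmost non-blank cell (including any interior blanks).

state=P head=0 tape=___[0]011   (P,0)→(Q,1,-1)
state=Q head=-1 tape=__[_]1011   (Q,_)→(R,1,-1)
state=R head=-2 tape=_[_]11011   (R,_)→(R,_,+1)
state=R head=-1 tape=__[1]1011   (R,1)→(R,0,-1)
state=R head=-2 tape=_[_]01011   (R,_)→(R,_,+1)
state=R head=-1 tape=__[0]1011   (R,0)→(R,#,+1)
state=R head=0 tape=__#[1]011   (R,1)→(R,0,-1)
state=R head=-1 tape=__[#]0011   (R,#)→(P,0,-1)
state=P head=-2 tape=_[_]00011   (P,_)→(P,#,+1)
state=P head=-1 tape=_#[0]0011   (P,0)→(Q,1,-1)
state=Q head=-2 tape=_[#]10011   (Q,#)→(R,1,+1)
state=R head=-1 tape=_1[1]0011   (R,1)→(R,0,-1)
state=R head=-2 tape=_[1]00011   (R,1)→(R,0,-1)
state=R head=-3 tape=[_]000011   (R,_)→(R,_,+1)
state=R head=-2 tape=_[0]00011   (R,0)→(R,#,+1)
state=R head=-1 tape=_#[0]0011   (R,0)→(R,#,+1)
state=R head=0 tape=_##[0]011   (R,0)→(R,#,+1)
state=R head=1 tape=_###[0]11   (R,0)→(R,#,+1)
state=R head=2 tape=_####[1]1   (R,1)→(R,0,-1)
state=R head=1 tape=_###[#]01   (R,#)→(P,0,-1)
state=P head=0 tape=_##[#]001
The non-blank tape span at halt is ###001.

###001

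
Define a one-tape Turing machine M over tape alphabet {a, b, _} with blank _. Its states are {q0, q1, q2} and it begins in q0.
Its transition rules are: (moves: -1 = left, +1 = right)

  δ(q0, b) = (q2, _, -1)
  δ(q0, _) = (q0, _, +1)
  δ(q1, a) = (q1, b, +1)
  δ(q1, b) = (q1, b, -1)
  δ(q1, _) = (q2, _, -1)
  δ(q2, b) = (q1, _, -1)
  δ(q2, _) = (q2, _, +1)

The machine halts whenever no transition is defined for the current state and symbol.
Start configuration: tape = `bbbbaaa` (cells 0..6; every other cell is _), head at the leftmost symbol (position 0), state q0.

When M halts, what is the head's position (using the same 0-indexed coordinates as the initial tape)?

4

q0 | _[b]bbbaaa   read b → write _, move -1, go to q2
q2 | [_]_bbbaaa   read _ → write _, move +1, go to q2
q2 | _[_]bbbaaa   read _ → write _, move +1, go to q2
q2 | __[b]bbaaa   read b → write _, move -1, go to q1
q1 | _[_]_bbaaa   read _ → write _, move -1, go to q2
q2 | [_]__bbaaa   read _ → write _, move +1, go to q2
q2 | _[_]_bbaaa   read _ → write _, move +1, go to q2
q2 | __[_]bbaaa   read _ → write _, move +1, go to q2
q2 | ___[b]baaa   read b → write _, move -1, go to q1
q1 | __[_]_baaa   read _ → write _, move -1, go to q2
q2 | _[_]__baaa   read _ → write _, move +1, go to q2
q2 | __[_]_baaa   read _ → write _, move +1, go to q2
q2 | ___[_]baaa   read _ → write _, move +1, go to q2
q2 | ____[b]aaa   read b → write _, move -1, go to q1
q1 | ___[_]_aaa   read _ → write _, move -1, go to q2
q2 | __[_]__aaa   read _ → write _, move +1, go to q2
q2 | ___[_]_aaa   read _ → write _, move +1, go to q2
q2 | ____[_]aaa   read _ → write _, move +1, go to q2
q2 | _____[a]aa
At halt the head is at cell 4.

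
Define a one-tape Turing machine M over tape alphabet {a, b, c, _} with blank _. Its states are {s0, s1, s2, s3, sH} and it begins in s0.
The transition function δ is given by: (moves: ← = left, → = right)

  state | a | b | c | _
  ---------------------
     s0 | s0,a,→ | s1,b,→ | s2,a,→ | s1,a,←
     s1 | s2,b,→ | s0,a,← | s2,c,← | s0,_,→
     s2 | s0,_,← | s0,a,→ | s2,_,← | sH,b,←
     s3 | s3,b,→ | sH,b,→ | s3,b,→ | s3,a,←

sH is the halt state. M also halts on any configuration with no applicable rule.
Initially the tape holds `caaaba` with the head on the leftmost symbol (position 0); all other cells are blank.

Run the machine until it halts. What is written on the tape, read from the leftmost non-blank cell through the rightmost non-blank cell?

s0 | [c]aaaba_   read c → write a, move →, go to s2
s2 | a[a]aaba_   read a → write _, move ←, go to s0
s0 | [a]_aaba_   read a → write a, move →, go to s0
s0 | a[_]aaba_   read _ → write a, move ←, go to s1
s1 | [a]aaaba_   read a → write b, move →, go to s2
s2 | b[a]aaba_   read a → write _, move ←, go to s0
s0 | [b]_aaba_   read b → write b, move →, go to s1
s1 | b[_]aaba_   read _ → write _, move →, go to s0
s0 | b_[a]aba_   read a → write a, move →, go to s0
s0 | b_a[a]ba_   read a → write a, move →, go to s0
s0 | b_aa[b]a_   read b → write b, move →, go to s1
s1 | b_aab[a]_   read a → write b, move →, go to s2
s2 | b_aabb[_]   read _ → write b, move ←, go to sH
sH | b_aab[b]b
The non-blank tape span at halt is b_aabbb.

b_aabbb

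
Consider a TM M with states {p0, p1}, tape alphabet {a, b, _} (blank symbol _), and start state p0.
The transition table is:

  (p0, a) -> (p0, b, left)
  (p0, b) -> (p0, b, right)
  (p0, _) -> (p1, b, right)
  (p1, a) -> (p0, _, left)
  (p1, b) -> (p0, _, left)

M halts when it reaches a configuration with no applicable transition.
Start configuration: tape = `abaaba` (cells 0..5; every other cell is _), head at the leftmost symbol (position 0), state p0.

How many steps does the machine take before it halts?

20

state=p0 head=0 tape=_[a]baaba_   (p0,a)→(p0,b,left)
state=p0 head=-1 tape=[_]bbaaba_   (p0,_)→(p1,b,right)
state=p1 head=0 tape=b[b]baaba_   (p1,b)→(p0,_,left)
state=p0 head=-1 tape=[b]_baaba_   (p0,b)→(p0,b,right)
state=p0 head=0 tape=b[_]baaba_   (p0,_)→(p1,b,right)
state=p1 head=1 tape=bb[b]aaba_   (p1,b)→(p0,_,left)
state=p0 head=0 tape=b[b]_aaba_   (p0,b)→(p0,b,right)
state=p0 head=1 tape=bb[_]aaba_   (p0,_)→(p1,b,right)
state=p1 head=2 tape=bbb[a]aba_   (p1,a)→(p0,_,left)
state=p0 head=1 tape=bb[b]_aba_   (p0,b)→(p0,b,right)
state=p0 head=2 tape=bbb[_]aba_   (p0,_)→(p1,b,right)
state=p1 head=3 tape=bbbb[a]ba_   (p1,a)→(p0,_,left)
state=p0 head=2 tape=bbb[b]_ba_   (p0,b)→(p0,b,right)
state=p0 head=3 tape=bbbb[_]ba_   (p0,_)→(p1,b,right)
state=p1 head=4 tape=bbbbb[b]a_   (p1,b)→(p0,_,left)
state=p0 head=3 tape=bbbb[b]_a_   (p0,b)→(p0,b,right)
state=p0 head=4 tape=bbbbb[_]a_   (p0,_)→(p1,b,right)
state=p1 head=5 tape=bbbbbb[a]_   (p1,a)→(p0,_,left)
state=p0 head=4 tape=bbbbb[b]__   (p0,b)→(p0,b,right)
state=p0 head=5 tape=bbbbbb[_]_   (p0,_)→(p1,b,right)
state=p1 head=6 tape=bbbbbbb[_]
M halts after 20 transitions.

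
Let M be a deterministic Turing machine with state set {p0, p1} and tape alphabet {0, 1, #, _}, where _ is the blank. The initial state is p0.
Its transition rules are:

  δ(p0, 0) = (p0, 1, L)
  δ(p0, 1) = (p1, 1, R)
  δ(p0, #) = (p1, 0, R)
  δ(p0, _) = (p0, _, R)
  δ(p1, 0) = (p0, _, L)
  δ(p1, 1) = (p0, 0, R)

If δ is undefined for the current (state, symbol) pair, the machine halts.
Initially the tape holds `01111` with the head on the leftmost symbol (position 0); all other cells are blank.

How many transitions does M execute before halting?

7

p0 | _[0]1111_   read 0 → write 1, move L, go to p0
p0 | [_]11111_   read _ → write _, move R, go to p0
p0 | _[1]1111_   read 1 → write 1, move R, go to p1
p1 | _1[1]111_   read 1 → write 0, move R, go to p0
p0 | _10[1]11_   read 1 → write 1, move R, go to p1
p1 | _101[1]1_   read 1 → write 0, move R, go to p0
p0 | _1010[1]_   read 1 → write 1, move R, go to p1
p1 | _10101[_]
M halts after 7 transitions.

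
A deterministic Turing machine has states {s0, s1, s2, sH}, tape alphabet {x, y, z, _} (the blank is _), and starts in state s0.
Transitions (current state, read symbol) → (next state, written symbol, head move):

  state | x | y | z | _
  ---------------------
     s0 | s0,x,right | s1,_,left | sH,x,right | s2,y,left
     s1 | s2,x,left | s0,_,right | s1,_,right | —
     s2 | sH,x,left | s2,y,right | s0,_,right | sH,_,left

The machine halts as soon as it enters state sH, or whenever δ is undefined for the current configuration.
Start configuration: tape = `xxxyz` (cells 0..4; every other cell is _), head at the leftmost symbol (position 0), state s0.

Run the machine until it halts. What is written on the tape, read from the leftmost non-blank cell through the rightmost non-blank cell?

xxx_z

state=s0 head=0 tape=[x]xxyz   (s0,x)→(s0,x,right)
state=s0 head=1 tape=x[x]xyz   (s0,x)→(s0,x,right)
state=s0 head=2 tape=xx[x]yz   (s0,x)→(s0,x,right)
state=s0 head=3 tape=xxx[y]z   (s0,y)→(s1,_,left)
state=s1 head=2 tape=xx[x]_z   (s1,x)→(s2,x,left)
state=s2 head=1 tape=x[x]x_z   (s2,x)→(sH,x,left)
state=sH head=0 tape=[x]xx_z
The non-blank tape span at halt is xxx_z.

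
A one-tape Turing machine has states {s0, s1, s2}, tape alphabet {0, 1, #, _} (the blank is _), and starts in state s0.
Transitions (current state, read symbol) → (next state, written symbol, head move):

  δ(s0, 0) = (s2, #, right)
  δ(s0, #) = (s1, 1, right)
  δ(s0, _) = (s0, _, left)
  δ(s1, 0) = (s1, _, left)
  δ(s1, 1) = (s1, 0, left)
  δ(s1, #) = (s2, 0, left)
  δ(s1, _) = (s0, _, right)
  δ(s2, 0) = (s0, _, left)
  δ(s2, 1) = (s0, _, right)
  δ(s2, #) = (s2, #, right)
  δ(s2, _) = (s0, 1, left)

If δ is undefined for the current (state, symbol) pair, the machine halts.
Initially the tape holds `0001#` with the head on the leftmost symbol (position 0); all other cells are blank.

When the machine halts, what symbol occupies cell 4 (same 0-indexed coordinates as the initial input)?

s0 | [0]001#__   read 0 → write #, move right, go to s2
s2 | #[0]01#__   read 0 → write _, move left, go to s0
s0 | [#]_01#__   read # → write 1, move right, go to s1
s1 | 1[_]01#__   read _ → write _, move right, go to s0
s0 | 1_[0]1#__   read 0 → write #, move right, go to s2
s2 | 1_#[1]#__   read 1 → write _, move right, go to s0
s0 | 1_#_[#]__   read # → write 1, move right, go to s1
s1 | 1_#_1[_]_   read _ → write _, move right, go to s0
s0 | 1_#_1_[_]   read _ → write _, move left, go to s0
s0 | 1_#_1[_]_   read _ → write _, move left, go to s0
s0 | 1_#_[1]__
Cell 4 holds 1 when M halts.

1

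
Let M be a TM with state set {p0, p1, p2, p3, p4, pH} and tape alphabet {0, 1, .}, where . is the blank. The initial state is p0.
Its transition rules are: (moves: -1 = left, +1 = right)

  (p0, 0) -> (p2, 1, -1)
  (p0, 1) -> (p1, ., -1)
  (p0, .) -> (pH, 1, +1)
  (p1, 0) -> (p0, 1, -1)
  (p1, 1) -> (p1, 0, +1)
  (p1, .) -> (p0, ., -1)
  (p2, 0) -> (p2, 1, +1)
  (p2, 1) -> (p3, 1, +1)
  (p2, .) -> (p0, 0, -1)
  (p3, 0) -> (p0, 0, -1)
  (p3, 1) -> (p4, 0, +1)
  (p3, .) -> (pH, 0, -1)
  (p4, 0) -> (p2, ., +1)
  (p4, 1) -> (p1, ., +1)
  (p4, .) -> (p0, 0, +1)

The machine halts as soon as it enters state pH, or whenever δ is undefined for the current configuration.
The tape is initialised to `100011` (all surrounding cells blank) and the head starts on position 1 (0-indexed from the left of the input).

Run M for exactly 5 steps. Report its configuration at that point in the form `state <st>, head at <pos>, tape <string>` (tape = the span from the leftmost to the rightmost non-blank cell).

state=p0 head=1 tape=1[0]0011   (p0,0)→(p2,1,-1)
state=p2 head=0 tape=[1]10011   (p2,1)→(p3,1,+1)
state=p3 head=1 tape=1[1]0011   (p3,1)→(p4,0,+1)
state=p4 head=2 tape=10[0]011   (p4,0)→(p2,.,+1)
state=p2 head=3 tape=10.[0]11   (p2,0)→(p2,1,+1)
state=p2 head=4 tape=10.1[1]1
After 5 steps: state p2, head at 4, tape 10.111.

state p2, head at 4, tape 10.111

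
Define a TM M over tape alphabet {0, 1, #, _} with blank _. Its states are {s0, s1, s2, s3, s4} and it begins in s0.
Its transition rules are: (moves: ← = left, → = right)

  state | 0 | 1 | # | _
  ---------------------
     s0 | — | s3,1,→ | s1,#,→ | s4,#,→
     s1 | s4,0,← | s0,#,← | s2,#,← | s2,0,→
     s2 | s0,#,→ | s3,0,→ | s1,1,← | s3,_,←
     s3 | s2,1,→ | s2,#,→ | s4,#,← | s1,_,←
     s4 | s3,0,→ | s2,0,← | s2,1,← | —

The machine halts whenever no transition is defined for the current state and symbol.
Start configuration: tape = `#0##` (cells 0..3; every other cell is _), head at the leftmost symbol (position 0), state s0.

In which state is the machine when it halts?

state=s0 head=0 tape=____[#]0##   (s0,#)→(s1,#,→)
state=s1 head=1 tape=____#[0]##   (s1,0)→(s4,0,←)
state=s4 head=0 tape=____[#]0##   (s4,#)→(s2,1,←)
state=s2 head=-1 tape=___[_]10##   (s2,_)→(s3,_,←)
state=s3 head=-2 tape=__[_]_10##   (s3,_)→(s1,_,←)
state=s1 head=-3 tape=_[_]__10##   (s1,_)→(s2,0,→)
state=s2 head=-2 tape=_0[_]_10##   (s2,_)→(s3,_,←)
state=s3 head=-3 tape=_[0]__10##   (s3,0)→(s2,1,→)
state=s2 head=-2 tape=_1[_]_10##   (s2,_)→(s3,_,←)
state=s3 head=-3 tape=_[1]__10##   (s3,1)→(s2,#,→)
state=s2 head=-2 tape=_#[_]_10##   (s2,_)→(s3,_,←)
state=s3 head=-3 tape=_[#]__10##   (s3,#)→(s4,#,←)
state=s4 head=-4 tape=[_]#__10##
No transition is defined for (s4, _); M halts in state s4.

s4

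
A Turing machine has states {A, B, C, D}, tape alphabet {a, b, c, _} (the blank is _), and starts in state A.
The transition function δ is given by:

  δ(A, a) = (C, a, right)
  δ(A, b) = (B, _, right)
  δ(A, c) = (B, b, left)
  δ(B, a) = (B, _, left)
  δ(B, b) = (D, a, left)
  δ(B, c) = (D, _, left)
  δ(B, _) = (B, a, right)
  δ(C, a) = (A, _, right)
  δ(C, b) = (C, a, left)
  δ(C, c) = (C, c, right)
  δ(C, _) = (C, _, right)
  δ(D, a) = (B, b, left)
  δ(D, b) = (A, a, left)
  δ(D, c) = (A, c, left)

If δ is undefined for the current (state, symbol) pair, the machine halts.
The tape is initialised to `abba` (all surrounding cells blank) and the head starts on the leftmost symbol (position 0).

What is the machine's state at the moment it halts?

A

state=A head=0 tape=[a]bba_   (A,a)→(C,a,right)
state=C head=1 tape=a[b]ba_   (C,b)→(C,a,left)
state=C head=0 tape=[a]aba_   (C,a)→(A,_,right)
state=A head=1 tape=_[a]ba_   (A,a)→(C,a,right)
state=C head=2 tape=_a[b]a_   (C,b)→(C,a,left)
state=C head=1 tape=_[a]aa_   (C,a)→(A,_,right)
state=A head=2 tape=__[a]a_   (A,a)→(C,a,right)
state=C head=3 tape=__a[a]_   (C,a)→(A,_,right)
state=A head=4 tape=__a_[_]
No transition is defined for (A, _); M halts in state A.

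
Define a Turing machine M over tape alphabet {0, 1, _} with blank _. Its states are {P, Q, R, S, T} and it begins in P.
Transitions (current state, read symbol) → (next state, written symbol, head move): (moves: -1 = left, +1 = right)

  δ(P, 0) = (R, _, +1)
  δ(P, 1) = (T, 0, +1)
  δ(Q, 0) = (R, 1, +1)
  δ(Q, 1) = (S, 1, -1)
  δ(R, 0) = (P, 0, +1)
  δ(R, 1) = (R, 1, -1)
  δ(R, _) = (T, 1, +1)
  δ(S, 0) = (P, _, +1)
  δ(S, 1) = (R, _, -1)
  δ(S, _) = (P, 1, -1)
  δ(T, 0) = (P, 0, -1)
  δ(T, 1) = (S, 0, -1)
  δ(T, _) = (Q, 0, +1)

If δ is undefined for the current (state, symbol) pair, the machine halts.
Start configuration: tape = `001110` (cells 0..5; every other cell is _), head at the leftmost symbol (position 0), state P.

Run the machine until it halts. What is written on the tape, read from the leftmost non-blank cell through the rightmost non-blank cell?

01010

P | [0]01110_   read 0 → write _, move +1, go to R
R | _[0]1110_   read 0 → write 0, move +1, go to P
P | _0[1]110_   read 1 → write 0, move +1, go to T
T | _00[1]10_   read 1 → write 0, move -1, go to S
S | _0[0]010_   read 0 → write _, move +1, go to P
P | _0_[0]10_   read 0 → write _, move +1, go to R
R | _0__[1]0_   read 1 → write 1, move -1, go to R
R | _0_[_]10_   read _ → write 1, move +1, go to T
T | _0_1[1]0_   read 1 → write 0, move -1, go to S
S | _0_[1]00_   read 1 → write _, move -1, go to R
R | _0[_]_00_   read _ → write 1, move +1, go to T
T | _01[_]00_   read _ → write 0, move +1, go to Q
Q | _010[0]0_   read 0 → write 1, move +1, go to R
R | _0101[0]_   read 0 → write 0, move +1, go to P
P | _01010[_]
The non-blank tape span at halt is 01010.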